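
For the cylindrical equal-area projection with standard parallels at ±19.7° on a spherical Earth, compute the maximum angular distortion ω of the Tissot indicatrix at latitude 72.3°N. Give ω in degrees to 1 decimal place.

108.4°

A cylindrical equal-area projection with standard parallel φ₀ has meridian scale h = cos φ / cos φ₀ and parallel scale k = cos φ₀ / cos φ (so areas are preserved, h·k = 1).
At 72.3°: h = 0.3229, k = 3.097; principal scales a = 3.097, b = 0.3229.
sin(ω/2) = (a − b)/(a + b) = 2.774/3.420 = 0.8111, so ω = 2 arcsin(0.8111) ≈ 108.4°.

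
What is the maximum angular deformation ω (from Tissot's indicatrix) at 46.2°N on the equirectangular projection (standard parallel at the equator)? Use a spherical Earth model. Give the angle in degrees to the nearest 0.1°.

21.0°

Plate carrée maps x = Rλ, y = Rφ. The meridian scale is h = 1 and the parallel scale is k = 1/cos φ = sec φ.
At 46.2°: h = 1.000, k = 1.445; principal scales a = 1.445, b = 1.000.
sin(ω/2) = (a − b)/(a + b) = 0.4448/2.445 = 0.1819, so ω = 2 arcsin(0.1819) ≈ 21.0°.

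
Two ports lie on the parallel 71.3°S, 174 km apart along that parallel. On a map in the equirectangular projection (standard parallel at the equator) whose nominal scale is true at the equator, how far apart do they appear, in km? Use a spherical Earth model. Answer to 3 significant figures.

543 km

In the plate carrée (x = Rλ, y = Rφ), meridians are true-scale (h = 1) and parallels are stretched by k = sec φ.
Along the parallel, k = sec 71.3° = 1/0.3206 = 3.119.
Map distance = 174 × 3.119 ≈ 543 km.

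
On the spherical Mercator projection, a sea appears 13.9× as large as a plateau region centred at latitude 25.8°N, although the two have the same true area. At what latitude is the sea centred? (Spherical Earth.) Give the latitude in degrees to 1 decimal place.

76.0°

On Mercator, (apparent₁)/(apparent₂) = sec²φ₁ / sec²φ₂ when true areas are equal.
cos²φ₂ / cos²φ₁ = 13.9  ⇒  cos φ₁ = cos 25.8° / √13.9 = 0.9003/3.728 = 0.2415.
φ₁ = arccos(0.2415) ≈ 76.0°.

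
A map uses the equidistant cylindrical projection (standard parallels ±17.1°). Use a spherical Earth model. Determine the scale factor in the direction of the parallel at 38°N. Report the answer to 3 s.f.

In the equirectangular projection with standard parallel φ₀ = 17.1° (x = Rλ cos φ₀, y = Rφ), meridians are true-scale (h = 1) and the parallel scale is k = cos φ₀ / cos φ.
k = cos 17.1° / cos 38° = 0.9558/0.7880 = 1.213.

1.21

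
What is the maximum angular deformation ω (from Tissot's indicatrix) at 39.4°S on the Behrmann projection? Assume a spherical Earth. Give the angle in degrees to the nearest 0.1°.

13.0°

The Behrmann projection is cylindrical equal-area with φ₀ = 30°. For cylindrical equal-area with standard parallel φ₀, h = cos φ / cos φ₀ and k = cos φ₀ / cos φ, so h·k = 1.
At 39.4°: h = 0.8923, k = 1.121; principal scales a = 1.121, b = 0.8923.
sin(ω/2) = (a − b)/(a + b) = 0.2285/2.013 = 0.1135, so ω = 2 arcsin(0.1135) ≈ 13.0°.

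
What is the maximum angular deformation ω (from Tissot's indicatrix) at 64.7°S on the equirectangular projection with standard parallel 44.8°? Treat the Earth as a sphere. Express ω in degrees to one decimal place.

In the equirectangular projection with standard parallel φ₀ = 44.8° (x = Rλ cos φ₀, y = Rφ), meridians are true-scale (h = 1) and the parallel scale is k = cos φ₀ / cos φ.
At 64.7°: h = 1.000, k = 1.660; principal scales a = 1.660, b = 1.000.
sin(ω/2) = (a − b)/(a + b) = 0.6604/2.660 = 0.2482, so ω = 2 arcsin(0.2482) ≈ 28.7°.

28.7°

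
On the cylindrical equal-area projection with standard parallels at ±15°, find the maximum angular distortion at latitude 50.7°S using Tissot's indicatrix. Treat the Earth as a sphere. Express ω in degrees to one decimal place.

A cylindrical equal-area projection with standard parallel φ₀ has meridian scale h = cos φ / cos φ₀ and parallel scale k = cos φ₀ / cos φ (so areas are preserved, h·k = 1).
At 50.7°: h = 0.6557, k = 1.525; principal scales a = 1.525, b = 0.6557.
sin(ω/2) = (a − b)/(a + b) = 0.8693/2.181 = 0.3986, so ω = 2 arcsin(0.3986) ≈ 47.0°.

47.0°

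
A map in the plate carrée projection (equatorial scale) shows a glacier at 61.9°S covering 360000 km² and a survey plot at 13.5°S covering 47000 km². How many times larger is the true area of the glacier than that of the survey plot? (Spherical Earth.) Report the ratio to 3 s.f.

Plate carrée has h = 1 and k = sec φ, giving areal scale sec φ; true area = (apparent area) · cos φ.
True area of glacier: 360000 × cos(61.9°) = 360000 × 0.4710 = 169600 km².
True area of survey plot: 47000 × cos(13.5°) = 47000 × 0.9724 = 45700 km².
Ratio = 169600 / 45700 ≈ 3.71.

3.71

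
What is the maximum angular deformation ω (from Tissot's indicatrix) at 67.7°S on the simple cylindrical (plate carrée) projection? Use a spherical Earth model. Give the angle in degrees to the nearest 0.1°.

For the equirectangular projection with φ₀ = 0 (plate carrée), h = 1 along meridians and k = sec φ along parallels.
At 67.7°: h = 1.000, k = 2.635; principal scales a = 2.635, b = 1.000.
sin(ω/2) = (a − b)/(a + b) = 1.635/3.635 = 0.4498, so ω = 2 arcsin(0.4498) ≈ 53.5°.

53.5°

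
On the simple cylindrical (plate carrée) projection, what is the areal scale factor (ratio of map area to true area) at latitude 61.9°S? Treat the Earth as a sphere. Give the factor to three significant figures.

In the plate carrée (x = Rλ, y = Rφ), meridians are true-scale (h = 1) and parallels are stretched by k = sec φ.
Areal scale = h·k = 1 × sec φ; at 61.9°, h = 1.000, k = 2.123, so h·k = 2.123.

2.12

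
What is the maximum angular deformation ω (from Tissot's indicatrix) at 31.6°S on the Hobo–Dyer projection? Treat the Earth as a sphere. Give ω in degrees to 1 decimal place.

8.1°

Hobo–Dyer is a cylindrical equal-area projection with standard parallels at ±37.5°. Cylindrical equal-area (φ₀ = 37.5°): h = cos φ / cos 37.5° along meridians, k = cos 37.5° / cos φ along parallels; h·k = 1.
At 31.6°: h = 1.074, k = 0.9315; principal scales a = 1.074, b = 0.9315.
sin(ω/2) = (a − b)/(a + b) = 0.1421/2.005 = 0.07088, so ω = 2 arcsin(0.07088) ≈ 8.1°.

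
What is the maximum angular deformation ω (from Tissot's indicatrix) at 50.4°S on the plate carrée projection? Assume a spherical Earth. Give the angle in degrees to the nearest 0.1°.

25.6°

In the plate carrée (x = Rλ, y = Rφ), meridians are true-scale (h = 1) and parallels are stretched by k = sec φ.
At 50.4°: h = 1.000, k = 1.569; principal scales a = 1.569, b = 1.000.
sin(ω/2) = (a − b)/(a + b) = 0.5688/2.569 = 0.2214, so ω = 2 arcsin(0.2214) ≈ 25.6°.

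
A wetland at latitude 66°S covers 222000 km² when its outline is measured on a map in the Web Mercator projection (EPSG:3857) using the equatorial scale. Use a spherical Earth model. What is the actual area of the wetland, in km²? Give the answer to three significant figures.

36700 km²

The Mercator projection is conformal; its linear scale factor is the same in every direction and equals sec φ = 1/cos φ.
Areal scale = k² = sec²φ = 1/cos²(66°) = 1/0.4067² = 6.045.
True area = apparent / (areal scale) = 222000 / 6.045 ≈ 36700 km².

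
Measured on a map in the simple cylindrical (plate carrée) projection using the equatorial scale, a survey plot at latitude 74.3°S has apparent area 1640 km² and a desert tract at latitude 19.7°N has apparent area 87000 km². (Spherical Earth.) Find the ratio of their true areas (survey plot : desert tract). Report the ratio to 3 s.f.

0.00542

On the plate carrée, areal scale = h·k = 1 × sec φ, so true area = apparent × cos φ.
True area of survey plot: 1640 × cos(74.3°) = 1640 × 0.2706 = 443.8 km².
True area of desert tract: 87000 × cos(19.7°) = 87000 × 0.9415 = 81910 km².
Ratio = 443.8 / 81910 ≈ 0.00542.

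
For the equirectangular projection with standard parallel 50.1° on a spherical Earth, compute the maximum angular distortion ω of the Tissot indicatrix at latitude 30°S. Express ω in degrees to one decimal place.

The equidistant cylindrical projection with φ₀ = 50.1° has h = 1 (meridians true) and k = cos φ₀ / cos φ along parallels.
At 30°: h = 1.000, k = 0.7407; principal scales a = 1.000, b = 0.7407.
sin(ω/2) = (a − b)/(a + b) = 0.2593/1.741 = 0.1490, so ω = 2 arcsin(0.1490) ≈ 17.1°.

17.1°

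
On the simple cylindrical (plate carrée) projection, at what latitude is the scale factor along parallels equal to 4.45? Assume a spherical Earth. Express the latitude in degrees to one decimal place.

77.0°

Plate carrée: h = 1, k = sec φ along parallels.
sec φ = 4.45  ⇒  cos φ = 0.2247  ⇒  φ ≈ 77.0°.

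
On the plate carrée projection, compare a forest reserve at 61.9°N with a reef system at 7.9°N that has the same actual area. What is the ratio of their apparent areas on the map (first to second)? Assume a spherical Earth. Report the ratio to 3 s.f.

Plate carrée maps x = Rλ, y = Rφ. The meridian scale is h = 1 and the parallel scale is k = 1/cos φ = sec φ.
Areal scale at 61.9°: h·k = 1.000 × 2.123 = 2.123.
Areal scale at 7.9°: h·k = 1.000 × 1.010 = 1.010.
Ratio = 2.123/1.010 ≈ 2.10.

2.10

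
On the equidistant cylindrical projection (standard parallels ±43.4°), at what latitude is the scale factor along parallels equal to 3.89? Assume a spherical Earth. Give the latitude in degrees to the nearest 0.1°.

79.2°

With standard parallel φ₀ = 43.4°, the equirectangular projection gives x = Rλ cos φ₀, y = Rφ, so h = 1 and k = cos 43.4° / cos φ.
k = cos φ₀ / cos φ = 3.89  ⇒  cos φ = cos 43.4° / 3.89 = 0.1868.
φ = arccos(0.1868) ≈ 79.2°.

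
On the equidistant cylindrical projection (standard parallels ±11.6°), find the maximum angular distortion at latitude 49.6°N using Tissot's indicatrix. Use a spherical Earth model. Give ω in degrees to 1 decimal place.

23.5°

In the equirectangular projection with standard parallel φ₀ = 11.6° (x = Rλ cos φ₀, y = Rφ), meridians are true-scale (h = 1) and the parallel scale is k = cos φ₀ / cos φ.
At 49.6°: h = 1.000, k = 1.511; principal scales a = 1.511, b = 1.000.
sin(ω/2) = (a − b)/(a + b) = 0.5114/2.511 = 0.2036, so ω = 2 arcsin(0.2036) ≈ 23.5°.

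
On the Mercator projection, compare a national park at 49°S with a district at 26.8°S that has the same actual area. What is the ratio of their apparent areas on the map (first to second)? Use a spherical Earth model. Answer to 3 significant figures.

Mercator is conformal with k = sec φ, so areal scale = k² = sec²φ.
At 49°: sec²(49°) = 1/0.6561² = 2.323.
At 26.8°: sec²(26.8°) = 1/0.8926² = 1.255.
Ratio = 2.323/1.255 = cos²(26.8°)/cos²(49°) ≈ 1.85.

1.85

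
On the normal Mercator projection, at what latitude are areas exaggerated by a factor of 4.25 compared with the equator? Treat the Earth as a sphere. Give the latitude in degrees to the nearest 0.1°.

Mercator areal scale is sec²φ.
sec²φ = 4.25  ⇒  cos²φ = 0.2353  ⇒  cos φ = 0.4851.
φ = arccos(0.4851) ≈ 61.0°.

61.0°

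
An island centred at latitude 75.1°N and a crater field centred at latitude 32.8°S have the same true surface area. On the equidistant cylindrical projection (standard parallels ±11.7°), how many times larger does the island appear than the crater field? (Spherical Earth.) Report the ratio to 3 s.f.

3.27

The equidistant cylindrical projection with φ₀ = 11.7° has h = 1 (meridians true) and k = cos φ₀ / cos φ along parallels.
Areal scale at 75.1°: h·k = 1.000 × 3.808 = 3.808.
Areal scale at 32.8°: h·k = 1.000 × 1.165 = 1.165.
Ratio = 3.808/1.165 ≈ 3.27.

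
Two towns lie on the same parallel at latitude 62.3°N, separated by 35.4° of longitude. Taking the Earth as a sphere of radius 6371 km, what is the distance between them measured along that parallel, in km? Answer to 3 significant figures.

1830 km

Arc length along a parallel = R cos φ · Δλ (with Δλ in radians).
= 6371 × cos 62.3° × (35.4° × π/180) = 6371 × 0.4648 × 0.6178 ≈ 1830 km.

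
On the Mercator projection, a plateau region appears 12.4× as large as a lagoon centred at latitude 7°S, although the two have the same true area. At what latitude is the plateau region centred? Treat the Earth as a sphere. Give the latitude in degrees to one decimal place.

73.6°

For equal true areas on Mercator, apparent areas scale as sec²φ, so the ratio is cos²φ₂ / cos²φ₁.
cos²φ₂ / cos²φ₁ = 12.4  ⇒  cos φ₁ = cos 7° / √12.4 = 0.9925/3.521 = 0.2819.
φ₁ = arccos(0.2819) ≈ 73.6°.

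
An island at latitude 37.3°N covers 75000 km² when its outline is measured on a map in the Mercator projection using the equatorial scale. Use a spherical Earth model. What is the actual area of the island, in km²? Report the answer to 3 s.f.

47500 km²

Mercator is conformal, so the point scale is isotropic: h = k = sec φ = 1/cos φ.
Areal scale = k² = sec²φ = 1/cos²(37.3°) = 1/0.7955² = 1.580.
True area = apparent / (areal scale) = 75000 / 1.580 ≈ 47500 km².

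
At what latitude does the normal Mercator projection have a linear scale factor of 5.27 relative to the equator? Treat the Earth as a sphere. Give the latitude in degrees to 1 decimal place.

Mercator scale is k = sec φ = 1/cos φ.
1/cos φ = 5.27  ⇒  cos φ = 0.1898  ⇒  φ = arccos(0.1898) ≈ 79.1°.

79.1°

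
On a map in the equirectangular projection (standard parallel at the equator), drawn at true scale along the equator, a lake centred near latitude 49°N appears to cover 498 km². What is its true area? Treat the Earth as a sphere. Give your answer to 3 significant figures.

327 km²

For the equirectangular projection with φ₀ = 0 (plate carrée), h = 1 along meridians and k = sec φ along parallels.
Areal scale = h·k = 1 × sec φ; at 49°, h = 1.000, k = 1.524, so h·k = 1.524.
True area = apparent / (areal scale) = 498 / 1.524 ≈ 327 km².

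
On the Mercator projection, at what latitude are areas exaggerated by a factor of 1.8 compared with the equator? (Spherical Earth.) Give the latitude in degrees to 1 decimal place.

41.8°

Mercator areal scale is sec²φ.
sec²φ = 1.8  ⇒  cos²φ = 0.5556  ⇒  cos φ = 0.7454.
φ = arccos(0.7454) ≈ 41.8°.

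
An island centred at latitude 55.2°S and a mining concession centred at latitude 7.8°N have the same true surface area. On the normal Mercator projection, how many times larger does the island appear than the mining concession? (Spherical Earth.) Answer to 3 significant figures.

On Mercator, area is exaggerated by sec²φ = 1/cos²φ.
At 55.2°: sec²(55.2°) = 1/0.5707² = 3.070.
At 7.8°: sec²(7.8°) = 1/0.9907² = 1.019.
Ratio = 3.070/1.019 = cos²(7.8°)/cos²(55.2°) ≈ 3.01.

3.01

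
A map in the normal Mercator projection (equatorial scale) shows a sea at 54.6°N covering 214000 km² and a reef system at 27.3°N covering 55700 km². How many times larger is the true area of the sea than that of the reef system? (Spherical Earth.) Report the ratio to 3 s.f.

On Mercator the areal scale is sec²φ, so true area = apparent × cos²φ.
True area of sea: 214000 × cos²(54.6°) = 214000 × 0.3356 = 71810 km².
True area of reef system: 55700 × cos²(27.3°) = 55700 × 0.7896 = 43980 km².
Ratio = 71810 / 43980 ≈ 1.63.

1.63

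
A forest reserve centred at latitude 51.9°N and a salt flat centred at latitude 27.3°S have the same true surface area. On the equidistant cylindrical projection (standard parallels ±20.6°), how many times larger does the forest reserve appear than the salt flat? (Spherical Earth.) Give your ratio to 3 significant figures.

1.44

The equidistant cylindrical projection with φ₀ = 20.6° has h = 1 (meridians true) and k = cos φ₀ / cos φ along parallels.
Areal scale at 51.9°: h·k = 1.000 × 1.517 = 1.517.
Areal scale at 27.3°: h·k = 1.000 × 1.053 = 1.053.
Ratio = 1.517/1.053 ≈ 1.44.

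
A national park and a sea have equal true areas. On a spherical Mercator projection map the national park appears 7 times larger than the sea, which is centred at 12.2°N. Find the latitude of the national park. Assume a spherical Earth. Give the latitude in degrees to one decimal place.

68.3°

On Mercator, (apparent₁)/(apparent₂) = sec²φ₁ / sec²φ₂ when true areas are equal.
cos²φ₂ / cos²φ₁ = 7  ⇒  cos φ₁ = cos 12.2° / √7 = 0.9774/2.646 = 0.3694.
φ₁ = arccos(0.3694) ≈ 68.3°.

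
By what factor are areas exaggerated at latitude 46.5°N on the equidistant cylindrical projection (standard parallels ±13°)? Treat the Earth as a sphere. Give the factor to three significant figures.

In the equirectangular projection with standard parallel φ₀ = 13° (x = Rλ cos φ₀, y = Rφ), meridians are true-scale (h = 1) and the parallel scale is k = cos φ₀ / cos φ.
Areal scale = h·k = 1 × cos φ₀ / cos φ; at 46.5°, h = 1.000, k = 1.416, so h·k = 1.416.

1.42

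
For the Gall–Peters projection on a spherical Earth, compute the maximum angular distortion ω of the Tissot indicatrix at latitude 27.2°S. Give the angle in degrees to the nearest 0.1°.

26.1°

Gall–Peters is a cylindrical equal-area projection with standard parallels at ±45°. A cylindrical equal-area projection with standard parallel φ₀ has meridian scale h = cos φ / cos φ₀ and parallel scale k = cos φ₀ / cos φ (so areas are preserved, h·k = 1).
At 27.2°: h = 1.258, k = 0.7950; principal scales a = 1.258, b = 0.7950.
sin(ω/2) = (a − b)/(a + b) = 0.4628/2.053 = 0.2254, so ω = 2 arcsin(0.2254) ≈ 26.1°.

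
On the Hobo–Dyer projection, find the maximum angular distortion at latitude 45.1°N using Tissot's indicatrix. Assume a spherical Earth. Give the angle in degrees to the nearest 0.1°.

13.4°

Hobo–Dyer is a cylindrical equal-area projection with standard parallels at ±37.5°. For cylindrical equal-area with standard parallel φ₀, h = cos φ / cos φ₀ and k = cos φ₀ / cos φ, so h·k = 1.
At 45.1°: h = 0.8897, k = 1.124; principal scales a = 1.124, b = 0.8897.
sin(ω/2) = (a − b)/(a + b) = 0.2342/2.014 = 0.1163, so ω = 2 arcsin(0.1163) ≈ 13.4°.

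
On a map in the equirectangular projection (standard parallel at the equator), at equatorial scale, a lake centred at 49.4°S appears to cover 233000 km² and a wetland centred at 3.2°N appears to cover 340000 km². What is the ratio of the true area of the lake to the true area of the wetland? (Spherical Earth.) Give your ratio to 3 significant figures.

Plate carrée has h = 1 and k = sec φ, giving areal scale sec φ; true area = (apparent area) · cos φ.
True area of lake: 233000 × cos(49.4°) = 233000 × 0.6508 = 151600 km².
True area of wetland: 340000 × cos(3.2°) = 340000 × 0.9984 = 339500 km².
Ratio = 151600 / 339500 ≈ 0.447.

0.447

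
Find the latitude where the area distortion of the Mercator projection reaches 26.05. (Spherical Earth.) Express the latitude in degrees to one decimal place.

78.7°

Mercator areal scale is sec²φ.
sec²φ = 26.05  ⇒  cos²φ = 0.03839  ⇒  cos φ = 0.1959.
φ = arccos(0.1959) ≈ 78.7°.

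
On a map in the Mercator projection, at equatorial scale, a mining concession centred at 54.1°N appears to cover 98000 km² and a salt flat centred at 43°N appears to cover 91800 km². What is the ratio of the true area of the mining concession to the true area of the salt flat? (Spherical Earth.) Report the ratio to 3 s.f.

On Mercator the areal scale is sec²φ, so true area = apparent × cos²φ.
True area of mining concession: 98000 × cos²(54.1°) = 98000 × 0.3438 = 33700 km².
True area of salt flat: 91800 × cos²(43°) = 91800 × 0.5349 = 49100 km².
Ratio = 33700 / 49100 ≈ 0.686.

0.686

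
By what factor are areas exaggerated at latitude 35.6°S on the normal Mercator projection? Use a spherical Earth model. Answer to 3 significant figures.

The Mercator projection is conformal; its linear scale factor is the same in every direction and equals sec φ = 1/cos φ.
Areal scale = k² = sec²φ = 1/cos²(35.6°) = 1/0.8131² = 1.513.

1.51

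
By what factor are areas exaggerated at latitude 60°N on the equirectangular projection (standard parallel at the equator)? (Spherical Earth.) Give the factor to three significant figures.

In the plate carrée (x = Rλ, y = Rφ), meridians are true-scale (h = 1) and parallels are stretched by k = sec φ.
Areal scale = h·k = 1 × sec φ; at 60°, h = 1.000, k = 2.000, so h·k = 2.000.

2.00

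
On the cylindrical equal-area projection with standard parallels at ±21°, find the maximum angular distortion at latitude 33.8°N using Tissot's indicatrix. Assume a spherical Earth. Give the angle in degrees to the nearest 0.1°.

Cylindrical equal-area (φ₀ = 21°): h = cos φ / cos 21° along meridians, k = cos 21° / cos φ along parallels; h·k = 1.
At 33.8°: h = 0.8901, k = 1.123; principal scales a = 1.123, b = 0.8901.
sin(ω/2) = (a − b)/(a + b) = 0.2334/2.014 = 0.1159, so ω = 2 arcsin(0.1159) ≈ 13.3°.

13.3°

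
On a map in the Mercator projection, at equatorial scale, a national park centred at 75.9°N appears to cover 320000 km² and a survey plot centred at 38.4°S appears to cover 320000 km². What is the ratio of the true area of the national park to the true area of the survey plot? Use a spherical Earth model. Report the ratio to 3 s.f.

0.0966

Mercator's areal exaggeration is sec²φ; hence true area = (apparent area) · cos²φ.
True area of national park: 320000 × cos²(75.9°) = 320000 × 0.05935 = 18990 km².
True area of survey plot: 320000 × cos²(38.4°) = 320000 × 0.6142 = 196500 km².
Ratio = 18990 / 196500 ≈ 0.0966.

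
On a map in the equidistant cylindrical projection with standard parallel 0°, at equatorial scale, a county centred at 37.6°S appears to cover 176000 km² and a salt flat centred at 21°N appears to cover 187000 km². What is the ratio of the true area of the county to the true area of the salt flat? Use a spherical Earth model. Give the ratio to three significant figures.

Plate carrée has h = 1 and k = sec φ, giving areal scale sec φ; true area = (apparent area) · cos φ.
True area of county: 176000 × cos(37.6°) = 176000 × 0.7923 = 139400 km².
True area of salt flat: 187000 × cos(21°) = 187000 × 0.9336 = 174600 km².
Ratio = 139400 / 174600 ≈ 0.799.

0.799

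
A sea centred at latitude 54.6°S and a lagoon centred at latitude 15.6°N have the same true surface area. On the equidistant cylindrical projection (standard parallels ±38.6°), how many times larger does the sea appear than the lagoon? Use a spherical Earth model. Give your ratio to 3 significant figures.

1.66

With standard parallel φ₀ = 38.6°, the equirectangular projection gives x = Rλ cos φ₀, y = Rφ, so h = 1 and k = cos 38.6° / cos φ.
Areal scale at 54.6°: h·k = 1.000 × 1.349 = 1.349.
Areal scale at 15.6°: h·k = 1.000 × 0.8114 = 0.8114.
Ratio = 1.349/0.8114 ≈ 1.66.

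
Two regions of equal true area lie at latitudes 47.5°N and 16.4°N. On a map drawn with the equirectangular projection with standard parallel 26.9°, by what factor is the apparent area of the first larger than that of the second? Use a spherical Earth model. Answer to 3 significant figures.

1.42

With standard parallel φ₀ = 26.9°, the equirectangular projection gives x = Rλ cos φ₀, y = Rφ, so h = 1 and k = cos 26.9° / cos φ.
Areal scale at 47.5°: h·k = 1.000 × 1.320 = 1.320.
Areal scale at 16.4°: h·k = 1.000 × 0.9296 = 0.9296.
Ratio = 1.320/0.9296 ≈ 1.42.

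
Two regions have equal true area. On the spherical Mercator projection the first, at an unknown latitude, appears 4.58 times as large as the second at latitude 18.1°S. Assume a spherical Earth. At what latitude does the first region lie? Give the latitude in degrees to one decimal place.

Mercator areal scale is sec²φ, so apparent-area ratio = sec²φ₁ / sec²φ₂ = cos²φ₂ / cos²φ₁.
cos²φ₂ / cos²φ₁ = 4.58  ⇒  cos φ₁ = cos 18.1° / √4.58 = 0.9505/2.140 = 0.4441.
φ₁ = arccos(0.4441) ≈ 63.6°.

63.6°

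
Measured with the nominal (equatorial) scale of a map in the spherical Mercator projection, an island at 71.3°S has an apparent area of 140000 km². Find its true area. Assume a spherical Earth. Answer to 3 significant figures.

14400 km²

For Mercator, h = k = sec φ (a conformal cylindrical projection has a single point scale, 1/cos φ).
Areal scale = k² = sec²φ = 1/cos²(71.3°) = 1/0.3206² = 9.728.
True area = apparent / (areal scale) = 140000 / 9.728 ≈ 14400 km².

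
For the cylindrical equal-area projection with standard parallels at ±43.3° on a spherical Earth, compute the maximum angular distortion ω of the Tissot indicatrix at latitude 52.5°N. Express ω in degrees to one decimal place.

20.4°

Cylindrical equal-area (φ₀ = 43.3°): h = cos φ / cos 43.3° along meridians, k = cos 43.3° / cos φ along parallels; h·k = 1.
At 52.5°: h = 0.8365, k = 1.195; principal scales a = 1.195, b = 0.8365.
sin(ω/2) = (a − b)/(a + b) = 0.3590/2.032 = 0.1767, so ω = 2 arcsin(0.1767) ≈ 20.4°.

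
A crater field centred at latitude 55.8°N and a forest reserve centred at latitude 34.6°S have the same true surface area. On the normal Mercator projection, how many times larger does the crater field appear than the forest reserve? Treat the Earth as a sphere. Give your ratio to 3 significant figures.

Mercator areal scale is sec²φ.
At 55.8°: sec²(55.8°) = 1/0.5621² = 3.165.
At 34.6°: sec²(34.6°) = 1/0.8231² = 1.476.
Ratio = 3.165/1.476 = cos²(34.6°)/cos²(55.8°) ≈ 2.14.

2.14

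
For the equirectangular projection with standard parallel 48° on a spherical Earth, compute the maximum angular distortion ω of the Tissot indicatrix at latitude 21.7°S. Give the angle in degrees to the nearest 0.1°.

In the equirectangular projection with standard parallel φ₀ = 48° (x = Rλ cos φ₀, y = Rφ), meridians are true-scale (h = 1) and the parallel scale is k = cos φ₀ / cos φ.
At 21.7°: h = 1.000, k = 0.7202; principal scales a = 1.000, b = 0.7202.
sin(ω/2) = (a − b)/(a + b) = 0.2798/1.720 = 0.1627, so ω = 2 arcsin(0.1627) ≈ 18.7°.

18.7°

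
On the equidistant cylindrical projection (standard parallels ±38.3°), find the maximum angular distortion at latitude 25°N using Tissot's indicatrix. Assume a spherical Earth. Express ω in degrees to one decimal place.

In the equirectangular projection with standard parallel φ₀ = 38.3° (x = Rλ cos φ₀, y = Rφ), meridians are true-scale (h = 1) and the parallel scale is k = cos φ₀ / cos φ.
At 25°: h = 1.000, k = 0.8659; principal scales a = 1.000, b = 0.8659.
sin(ω/2) = (a − b)/(a + b) = 0.1341/1.866 = 0.07187, so ω = 2 arcsin(0.07187) ≈ 8.2°.

8.2°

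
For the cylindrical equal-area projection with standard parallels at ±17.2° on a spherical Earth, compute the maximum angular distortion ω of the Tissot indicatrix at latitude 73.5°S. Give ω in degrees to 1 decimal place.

113.8°

Cylindrical equal-area (φ₀ = 17.2°): h = cos φ / cos 17.2° along meridians, k = cos 17.2° / cos φ along parallels; h·k = 1.
At 73.5°: h = 0.2973, k = 3.363; principal scales a = 3.363, b = 0.2973.
sin(ω/2) = (a − b)/(a + b) = 3.066/3.661 = 0.8376, so ω = 2 arcsin(0.8376) ≈ 113.8°.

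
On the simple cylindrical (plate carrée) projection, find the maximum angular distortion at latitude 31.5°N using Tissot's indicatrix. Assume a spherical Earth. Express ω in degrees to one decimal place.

9.1°

Plate carrée maps x = Rλ, y = Rφ. The meridian scale is h = 1 and the parallel scale is k = 1/cos φ = sec φ.
At 31.5°: h = 1.000, k = 1.173; principal scales a = 1.173, b = 1.000.
sin(ω/2) = (a − b)/(a + b) = 0.1728/2.173 = 0.07954, so ω = 2 arcsin(0.07954) ≈ 9.1°.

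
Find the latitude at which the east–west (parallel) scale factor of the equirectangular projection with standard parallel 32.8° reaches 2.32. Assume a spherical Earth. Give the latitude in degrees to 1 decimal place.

68.8°

The equidistant cylindrical projection with φ₀ = 32.8° has h = 1 (meridians true) and k = cos φ₀ / cos φ along parallels.
k = cos φ₀ / cos φ = 2.32  ⇒  cos φ = cos 32.8° / 2.32 = 0.3623.
φ = arccos(0.3623) ≈ 68.8°.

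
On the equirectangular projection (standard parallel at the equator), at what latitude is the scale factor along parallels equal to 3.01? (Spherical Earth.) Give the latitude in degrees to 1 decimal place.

Plate carrée: h = 1, k = sec φ along parallels.
sec φ = 3.01  ⇒  cos φ = 0.3322  ⇒  φ ≈ 70.6°.

70.6°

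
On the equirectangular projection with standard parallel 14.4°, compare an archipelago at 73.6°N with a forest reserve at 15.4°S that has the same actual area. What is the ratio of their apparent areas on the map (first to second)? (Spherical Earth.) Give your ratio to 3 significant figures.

3.41

In the equirectangular projection with standard parallel φ₀ = 14.4° (x = Rλ cos φ₀, y = Rφ), meridians are true-scale (h = 1) and the parallel scale is k = cos φ₀ / cos φ.
Areal scale at 73.6°: h·k = 1.000 × 3.431 = 3.431.
Areal scale at 15.4°: h·k = 1.000 × 1.005 = 1.005.
Ratio = 3.431/1.005 ≈ 3.41.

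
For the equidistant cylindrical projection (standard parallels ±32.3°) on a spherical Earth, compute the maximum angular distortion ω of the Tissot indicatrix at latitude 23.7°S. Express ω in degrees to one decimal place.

In the equirectangular projection with standard parallel φ₀ = 32.3° (x = Rλ cos φ₀, y = Rφ), meridians are true-scale (h = 1) and the parallel scale is k = cos φ₀ / cos φ.
At 23.7°: h = 1.000, k = 0.9231; principal scales a = 1.000, b = 0.9231.
sin(ω/2) = (a − b)/(a + b) = 0.07689/1.923 = 0.03998, so ω = 2 arcsin(0.03998) ≈ 4.6°.

4.6°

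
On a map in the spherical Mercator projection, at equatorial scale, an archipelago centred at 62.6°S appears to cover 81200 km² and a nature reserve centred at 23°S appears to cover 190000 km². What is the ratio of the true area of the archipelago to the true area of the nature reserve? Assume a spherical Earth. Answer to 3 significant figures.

Since Mercator area scale is 1/cos²φ, the true area equals the apparent area multiplied by cos²φ.
True area of archipelago: 81200 × cos²(62.6°) = 81200 × 0.2118 = 17200 km².
True area of nature reserve: 190000 × cos²(23°) = 190000 × 0.8473 = 161000 km².
Ratio = 17200 / 161000 ≈ 0.107.

0.107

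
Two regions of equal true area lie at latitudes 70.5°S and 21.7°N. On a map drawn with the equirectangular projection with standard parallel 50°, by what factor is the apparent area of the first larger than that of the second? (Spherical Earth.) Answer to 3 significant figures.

In the equirectangular projection with standard parallel φ₀ = 50° (x = Rλ cos φ₀, y = Rφ), meridians are true-scale (h = 1) and the parallel scale is k = cos φ₀ / cos φ.
Areal scale at 70.5°: h·k = 1.000 × 1.926 = 1.926.
Areal scale at 21.7°: h·k = 1.000 × 0.6918 = 0.6918.
Ratio = 1.926/0.6918 ≈ 2.78.

2.78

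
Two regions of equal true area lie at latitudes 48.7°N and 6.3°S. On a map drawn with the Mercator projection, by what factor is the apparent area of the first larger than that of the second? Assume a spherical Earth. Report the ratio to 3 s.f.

Mercator areal scale is sec²φ.
At 48.7°: sec²(48.7°) = 1/0.6600² = 2.296.
At 6.3°: sec²(6.3°) = 1/0.9940² = 1.012.
Ratio = 2.296/1.012 = cos²(6.3°)/cos²(48.7°) ≈ 2.27.

2.27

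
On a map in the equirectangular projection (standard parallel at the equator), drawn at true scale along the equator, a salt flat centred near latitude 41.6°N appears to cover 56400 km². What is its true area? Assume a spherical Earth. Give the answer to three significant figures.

Plate carrée maps x = Rλ, y = Rφ. The meridian scale is h = 1 and the parallel scale is k = 1/cos φ = sec φ.
Areal scale = h·k = 1 × sec φ; at 41.6°, h = 1.000, k = 1.337, so h·k = 1.337.
True area = apparent / (areal scale) = 56400 / 1.337 ≈ 42200 km².

42200 km²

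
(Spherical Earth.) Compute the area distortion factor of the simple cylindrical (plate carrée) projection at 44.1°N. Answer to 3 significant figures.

1.39

Plate carrée maps x = Rλ, y = Rφ. The meridian scale is h = 1 and the parallel scale is k = 1/cos φ = sec φ.
Areal scale = h·k = 1 × sec φ; at 44.1°, h = 1.000, k = 1.393, so h·k = 1.393.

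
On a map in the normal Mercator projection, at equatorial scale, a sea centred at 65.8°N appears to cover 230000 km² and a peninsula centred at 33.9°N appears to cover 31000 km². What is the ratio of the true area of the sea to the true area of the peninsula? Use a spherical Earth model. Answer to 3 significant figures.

Mercator's areal exaggeration is sec²φ; hence true area = (apparent area) · cos²φ.
True area of sea: 230000 × cos²(65.8°) = 230000 × 0.1680 = 38650 km².
True area of peninsula: 31000 × cos²(33.9°) = 31000 × 0.6889 = 21360 km².
Ratio = 38650 / 21360 ≈ 1.81.

1.81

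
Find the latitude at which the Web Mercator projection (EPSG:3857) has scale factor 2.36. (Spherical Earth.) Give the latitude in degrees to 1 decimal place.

Mercator scale is k = sec φ = 1/cos φ.
1/cos φ = 2.36  ⇒  cos φ = 0.4237  ⇒  φ = arccos(0.4237) ≈ 64.9°.

64.9°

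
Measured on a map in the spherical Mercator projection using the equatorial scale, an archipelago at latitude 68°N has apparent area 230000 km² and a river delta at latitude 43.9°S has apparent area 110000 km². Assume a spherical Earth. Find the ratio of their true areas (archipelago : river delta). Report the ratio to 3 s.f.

On Mercator the areal scale is sec²φ, so true area = apparent × cos²φ.
True area of archipelago: 230000 × cos²(68°) = 230000 × 0.1403 = 32280 km².
True area of river delta: 110000 × cos²(43.9°) = 110000 × 0.5192 = 57110 km².
Ratio = 32280 / 57110 ≈ 0.565.

0.565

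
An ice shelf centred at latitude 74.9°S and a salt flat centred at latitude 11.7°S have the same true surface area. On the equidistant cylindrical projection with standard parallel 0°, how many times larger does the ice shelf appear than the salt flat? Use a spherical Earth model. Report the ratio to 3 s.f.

3.76

In the plate carrée (x = Rλ, y = Rφ), meridians are true-scale (h = 1) and parallels are stretched by k = sec φ.
Areal scale at 74.9°: h·k = 1.000 × 3.839 = 3.839.
Areal scale at 11.7°: h·k = 1.000 × 1.021 = 1.021.
Ratio = 3.839/1.021 ≈ 3.76.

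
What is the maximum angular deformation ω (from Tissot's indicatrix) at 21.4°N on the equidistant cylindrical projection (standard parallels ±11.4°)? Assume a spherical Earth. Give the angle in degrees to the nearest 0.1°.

The equidistant cylindrical projection with φ₀ = 11.4° has h = 1 (meridians true) and k = cos φ₀ / cos φ along parallels.
At 21.4°: h = 1.000, k = 1.053; principal scales a = 1.053, b = 1.000.
sin(ω/2) = (a − b)/(a + b) = 0.05286/2.053 = 0.02575, so ω = 2 arcsin(0.02575) ≈ 3.0°.

3.0°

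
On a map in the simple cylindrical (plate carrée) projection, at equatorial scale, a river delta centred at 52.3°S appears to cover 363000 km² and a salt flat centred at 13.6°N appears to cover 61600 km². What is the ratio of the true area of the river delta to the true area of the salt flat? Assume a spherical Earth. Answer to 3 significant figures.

3.71

On the plate carrée, areal scale = h·k = 1 × sec φ, so true area = apparent × cos φ.
True area of river delta: 363000 × cos(52.3°) = 363000 × 0.6115 = 222000 km².
True area of salt flat: 61600 × cos(13.6°) = 61600 × 0.9720 = 59870 km².
Ratio = 222000 / 59870 ≈ 3.71.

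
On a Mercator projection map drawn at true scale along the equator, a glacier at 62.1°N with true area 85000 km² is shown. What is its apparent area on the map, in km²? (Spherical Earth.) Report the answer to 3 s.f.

388000 km²

Mercator is conformal, so the point scale is isotropic: h = k = sec φ = 1/cos φ.
Areal scale = k² = sec²φ = 1/cos²(62.1°) = 1/0.4679² = 4.567.
Apparent area = 85000 × 4.567 ≈ 388000 km².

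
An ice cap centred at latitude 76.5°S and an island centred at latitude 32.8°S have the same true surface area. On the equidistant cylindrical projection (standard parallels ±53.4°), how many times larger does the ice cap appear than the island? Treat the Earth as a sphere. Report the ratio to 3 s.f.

In the equirectangular projection with standard parallel φ₀ = 53.4° (x = Rλ cos φ₀, y = Rφ), meridians are true-scale (h = 1) and the parallel scale is k = cos φ₀ / cos φ.
Areal scale at 76.5°: h·k = 1.000 × 2.554 = 2.554.
Areal scale at 32.8°: h·k = 1.000 × 0.7093 = 0.7093.
Ratio = 2.554/0.7093 ≈ 3.60.

3.60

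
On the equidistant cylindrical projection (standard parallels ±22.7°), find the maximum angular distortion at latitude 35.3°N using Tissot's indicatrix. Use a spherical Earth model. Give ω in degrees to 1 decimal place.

In the equirectangular projection with standard parallel φ₀ = 22.7° (x = Rλ cos φ₀, y = Rφ), meridians are true-scale (h = 1) and the parallel scale is k = cos φ₀ / cos φ.
At 35.3°: h = 1.000, k = 1.130; principal scales a = 1.130, b = 1.000.
sin(ω/2) = (a − b)/(a + b) = 0.1304/2.130 = 0.06120, so ω = 2 arcsin(0.06120) ≈ 7.0°.

7.0°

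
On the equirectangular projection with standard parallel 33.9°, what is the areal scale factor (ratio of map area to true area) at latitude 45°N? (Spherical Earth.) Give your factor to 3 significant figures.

1.17

With standard parallel φ₀ = 33.9°, the equirectangular projection gives x = Rλ cos φ₀, y = Rφ, so h = 1 and k = cos 33.9° / cos φ.
Areal scale = h·k = 1 × cos φ₀ / cos φ; at 45°, h = 1.000, k = 1.174, so h·k = 1.174.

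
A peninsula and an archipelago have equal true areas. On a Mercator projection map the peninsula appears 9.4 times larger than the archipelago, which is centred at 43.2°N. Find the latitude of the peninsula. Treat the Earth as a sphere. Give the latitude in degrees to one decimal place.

76.2°

On Mercator, (apparent₁)/(apparent₂) = sec²φ₁ / sec²φ₂ when true areas are equal.
cos²φ₂ / cos²φ₁ = 9.4  ⇒  cos φ₁ = cos 43.2° / √9.4 = 0.7290/3.066 = 0.2378.
φ₁ = arccos(0.2378) ≈ 76.2°.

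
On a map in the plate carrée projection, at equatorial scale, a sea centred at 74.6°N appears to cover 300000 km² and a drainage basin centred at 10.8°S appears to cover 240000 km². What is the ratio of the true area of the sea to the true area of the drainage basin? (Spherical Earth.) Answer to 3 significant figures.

0.338

On the plate carrée, areal scale = h·k = 1 × sec φ, so true area = apparent × cos φ.
True area of sea: 300000 × cos(74.6°) = 300000 × 0.2656 = 79670 km².
True area of drainage basin: 240000 × cos(10.8°) = 240000 × 0.9823 = 235700 km².
Ratio = 79670 / 235700 ≈ 0.338.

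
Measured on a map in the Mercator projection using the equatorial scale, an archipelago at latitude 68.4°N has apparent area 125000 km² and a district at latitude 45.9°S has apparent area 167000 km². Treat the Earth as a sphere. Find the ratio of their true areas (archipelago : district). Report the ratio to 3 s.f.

On Mercator the areal scale is sec²φ, so true area = apparent × cos²φ.
True area of archipelago: 125000 × cos²(68.4°) = 125000 × 0.1355 = 16940 km².
True area of district: 167000 × cos²(45.9°) = 167000 × 0.4843 = 80880 km².
Ratio = 16940 / 80880 ≈ 0.209.

0.209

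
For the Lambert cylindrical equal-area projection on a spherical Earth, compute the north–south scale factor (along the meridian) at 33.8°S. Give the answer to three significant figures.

0.831

The Lambert cylindrical equal-area projection is the cylindrical equal-area projection with its standard parallel at the equator (φ₀ = 0). For cylindrical equal-area with standard parallel φ₀, h = cos φ / cos φ₀ and k = cos φ₀ / cos φ, so h·k = 1.
h = cos 33.8° / cos 0° = 0.8310/1.000 = 0.8310.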